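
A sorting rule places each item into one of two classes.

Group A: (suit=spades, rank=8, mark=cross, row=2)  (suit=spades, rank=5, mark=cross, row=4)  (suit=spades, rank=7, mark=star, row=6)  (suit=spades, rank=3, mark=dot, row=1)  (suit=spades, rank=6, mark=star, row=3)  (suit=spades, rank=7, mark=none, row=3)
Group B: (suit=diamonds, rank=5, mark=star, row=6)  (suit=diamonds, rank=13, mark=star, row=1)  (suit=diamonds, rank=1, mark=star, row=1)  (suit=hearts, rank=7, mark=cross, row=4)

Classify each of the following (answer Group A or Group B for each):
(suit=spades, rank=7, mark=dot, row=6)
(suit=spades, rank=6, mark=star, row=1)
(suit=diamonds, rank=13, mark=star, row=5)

'Group A' ⟺ suit is spades.
(suit=spades, rank=7, mark=dot, row=6): suit is spades — qualifies, so Group A. (suit=spades, rank=6, mark=star, row=1): suit is spades — qualifies, so Group A. (suit=diamonds, rank=13, mark=star, row=5): suit is diamonds — fails this test, so Group B.

Group A, Group A, Group B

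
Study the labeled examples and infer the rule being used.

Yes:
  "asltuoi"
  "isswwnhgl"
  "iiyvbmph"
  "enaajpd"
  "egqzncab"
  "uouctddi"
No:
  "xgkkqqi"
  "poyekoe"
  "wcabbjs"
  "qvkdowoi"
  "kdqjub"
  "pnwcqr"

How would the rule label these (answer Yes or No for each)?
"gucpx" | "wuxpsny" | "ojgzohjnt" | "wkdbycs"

The distinguishing property — starts with a vowel — holds for all the 'Yes' cases and none of the 'No' cases.
No: "gucpx", since starts with 'g'.
No: "wuxpsny", since starts with 'w'.
Yes: "ojgzohjnt", since starts with 'o'.
No: "wkdbycs", since starts with 'w'.

No, No, Yes, No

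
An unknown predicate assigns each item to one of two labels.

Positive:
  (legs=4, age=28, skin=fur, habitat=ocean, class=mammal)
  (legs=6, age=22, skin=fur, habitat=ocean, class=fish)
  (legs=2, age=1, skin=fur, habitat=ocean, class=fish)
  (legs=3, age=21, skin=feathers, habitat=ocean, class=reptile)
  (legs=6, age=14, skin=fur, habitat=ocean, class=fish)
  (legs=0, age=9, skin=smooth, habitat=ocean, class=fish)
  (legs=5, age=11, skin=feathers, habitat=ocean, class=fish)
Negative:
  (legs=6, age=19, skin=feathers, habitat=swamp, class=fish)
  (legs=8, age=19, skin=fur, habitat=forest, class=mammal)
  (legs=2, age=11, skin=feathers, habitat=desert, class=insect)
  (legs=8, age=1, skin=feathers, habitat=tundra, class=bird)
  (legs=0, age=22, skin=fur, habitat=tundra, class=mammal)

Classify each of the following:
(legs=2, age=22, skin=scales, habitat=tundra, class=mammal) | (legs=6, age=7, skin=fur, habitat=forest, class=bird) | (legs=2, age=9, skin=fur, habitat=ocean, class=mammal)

Negative, Negative, Positive

The rule appears to be: habitat is ocean.
(legs=2, age=22, skin=scales, habitat=tundra, class=mammal): habitat is tundra — fails this test, so Negative.
(legs=6, age=7, skin=fur, habitat=forest, class=bird): habitat is forest — fails this test, so Negative.
(legs=2, age=9, skin=fur, habitat=ocean, class=mammal): habitat is ocean — passes, so Positive.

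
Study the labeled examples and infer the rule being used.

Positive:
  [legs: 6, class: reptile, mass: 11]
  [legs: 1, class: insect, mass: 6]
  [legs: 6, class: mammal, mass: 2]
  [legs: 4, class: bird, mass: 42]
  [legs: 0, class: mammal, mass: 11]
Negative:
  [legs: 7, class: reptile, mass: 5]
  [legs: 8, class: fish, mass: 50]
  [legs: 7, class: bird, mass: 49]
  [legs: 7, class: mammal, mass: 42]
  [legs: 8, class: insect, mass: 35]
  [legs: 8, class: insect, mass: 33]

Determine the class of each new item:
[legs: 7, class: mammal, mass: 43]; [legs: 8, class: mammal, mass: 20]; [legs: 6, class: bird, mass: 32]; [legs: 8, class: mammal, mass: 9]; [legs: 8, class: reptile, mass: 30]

Negative, Negative, Positive, Negative, Negative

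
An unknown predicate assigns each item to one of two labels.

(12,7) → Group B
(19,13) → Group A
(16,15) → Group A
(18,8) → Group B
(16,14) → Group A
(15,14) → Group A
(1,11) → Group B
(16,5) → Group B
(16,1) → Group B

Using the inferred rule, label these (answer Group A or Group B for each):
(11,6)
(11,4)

Group B, Group B

The common property of the 'Group A' items is: sum ≥ 29. No 'Group B' item has it.
(11,6): Group B (11+6 = 17). (11,4): Group B (11+4 = 15).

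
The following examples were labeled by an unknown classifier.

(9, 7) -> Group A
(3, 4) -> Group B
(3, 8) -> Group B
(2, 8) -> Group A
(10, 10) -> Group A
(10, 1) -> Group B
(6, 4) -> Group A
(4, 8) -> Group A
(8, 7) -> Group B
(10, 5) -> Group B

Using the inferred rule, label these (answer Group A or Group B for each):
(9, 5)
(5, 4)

Group A, Group B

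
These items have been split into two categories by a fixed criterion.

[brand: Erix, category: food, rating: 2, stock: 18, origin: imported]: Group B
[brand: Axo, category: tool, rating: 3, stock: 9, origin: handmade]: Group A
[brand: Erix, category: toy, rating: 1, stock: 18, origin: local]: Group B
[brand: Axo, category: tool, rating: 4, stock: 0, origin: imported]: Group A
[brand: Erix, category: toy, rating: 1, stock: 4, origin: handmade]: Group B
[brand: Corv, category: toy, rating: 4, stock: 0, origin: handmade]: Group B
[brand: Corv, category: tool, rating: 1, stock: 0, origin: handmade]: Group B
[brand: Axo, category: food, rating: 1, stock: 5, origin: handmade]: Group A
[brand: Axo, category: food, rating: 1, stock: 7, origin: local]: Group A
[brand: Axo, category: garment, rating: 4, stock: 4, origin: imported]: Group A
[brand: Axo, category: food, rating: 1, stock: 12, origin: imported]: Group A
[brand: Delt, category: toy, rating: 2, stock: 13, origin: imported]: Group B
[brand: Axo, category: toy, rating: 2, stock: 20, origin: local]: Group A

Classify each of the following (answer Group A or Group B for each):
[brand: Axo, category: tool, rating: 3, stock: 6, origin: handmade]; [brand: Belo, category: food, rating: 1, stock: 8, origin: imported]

Group A, Group B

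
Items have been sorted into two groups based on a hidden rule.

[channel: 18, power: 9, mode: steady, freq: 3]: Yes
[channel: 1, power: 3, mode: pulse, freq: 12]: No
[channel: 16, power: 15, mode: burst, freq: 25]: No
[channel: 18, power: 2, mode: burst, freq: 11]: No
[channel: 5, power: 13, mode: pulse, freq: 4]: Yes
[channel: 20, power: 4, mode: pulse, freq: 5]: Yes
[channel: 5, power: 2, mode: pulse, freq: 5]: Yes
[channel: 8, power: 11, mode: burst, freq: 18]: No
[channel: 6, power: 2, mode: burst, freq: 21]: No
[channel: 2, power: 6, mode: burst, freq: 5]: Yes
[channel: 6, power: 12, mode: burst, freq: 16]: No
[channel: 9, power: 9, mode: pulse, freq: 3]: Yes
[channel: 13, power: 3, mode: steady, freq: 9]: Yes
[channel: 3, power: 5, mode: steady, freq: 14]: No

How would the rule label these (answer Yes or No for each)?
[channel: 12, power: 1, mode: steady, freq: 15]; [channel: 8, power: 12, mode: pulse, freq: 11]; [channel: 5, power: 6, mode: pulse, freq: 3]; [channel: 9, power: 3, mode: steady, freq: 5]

No, No, Yes, Yes

A rule that fits every label: freq ≤ 9 — true of each 'Yes' example, false of each 'No' one.
[channel: 12, power: 1, mode: steady, freq: 15]: freq = 15 — does not pass, so No.
[channel: 8, power: 12, mode: pulse, freq: 11]: freq = 11 — does not pass, so No.
[channel: 5, power: 6, mode: pulse, freq: 3]: freq = 3 — checks out, so Yes.
[channel: 9, power: 3, mode: steady, freq: 5]: freq = 5 — checks out, so Yes.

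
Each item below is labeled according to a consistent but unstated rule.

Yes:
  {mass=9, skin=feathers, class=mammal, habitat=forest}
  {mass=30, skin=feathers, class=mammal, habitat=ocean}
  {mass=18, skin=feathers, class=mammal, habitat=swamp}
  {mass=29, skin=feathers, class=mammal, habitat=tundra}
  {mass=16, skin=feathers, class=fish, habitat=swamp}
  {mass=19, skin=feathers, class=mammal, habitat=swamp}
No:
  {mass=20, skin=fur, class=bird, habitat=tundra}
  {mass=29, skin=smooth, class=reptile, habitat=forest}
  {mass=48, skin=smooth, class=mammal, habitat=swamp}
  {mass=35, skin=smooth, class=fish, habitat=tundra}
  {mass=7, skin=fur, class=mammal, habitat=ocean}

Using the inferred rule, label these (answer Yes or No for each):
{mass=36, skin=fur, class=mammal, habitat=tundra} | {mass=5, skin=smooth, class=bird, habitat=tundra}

The simplest hypothesis consistent with all the labels is: skin is feathers.
{mass=36, skin=fur, class=mammal, habitat=tundra}: skin is fur — fails this test, so No.
{mass=5, skin=smooth, class=bird, habitat=tundra}: skin is smooth — fails this test, so No.

No, No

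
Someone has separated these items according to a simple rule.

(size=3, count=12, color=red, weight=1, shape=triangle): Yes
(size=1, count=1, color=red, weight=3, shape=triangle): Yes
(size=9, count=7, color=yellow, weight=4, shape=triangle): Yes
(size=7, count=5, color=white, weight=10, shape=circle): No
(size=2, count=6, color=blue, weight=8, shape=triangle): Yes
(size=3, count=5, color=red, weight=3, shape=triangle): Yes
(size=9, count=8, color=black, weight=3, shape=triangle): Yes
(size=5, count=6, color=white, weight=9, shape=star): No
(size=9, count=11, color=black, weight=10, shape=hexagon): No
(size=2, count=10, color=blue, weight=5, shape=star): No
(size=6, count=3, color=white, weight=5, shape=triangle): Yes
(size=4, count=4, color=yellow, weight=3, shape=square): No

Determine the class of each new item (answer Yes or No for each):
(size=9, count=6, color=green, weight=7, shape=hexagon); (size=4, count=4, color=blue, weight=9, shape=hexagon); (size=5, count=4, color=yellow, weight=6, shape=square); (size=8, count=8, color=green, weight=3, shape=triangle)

No, No, No, Yes

Comparing the two groups points to one rule — shape is triangle.
No: (size=9, count=6, color=green, weight=7, shape=hexagon), since shape is hexagon.
No: (size=4, count=4, color=blue, weight=9, shape=hexagon), since shape is hexagon.
No: (size=5, count=4, color=yellow, weight=6, shape=square), since shape is square.
Yes: (size=8, count=8, color=green, weight=3, shape=triangle), since shape is triangle.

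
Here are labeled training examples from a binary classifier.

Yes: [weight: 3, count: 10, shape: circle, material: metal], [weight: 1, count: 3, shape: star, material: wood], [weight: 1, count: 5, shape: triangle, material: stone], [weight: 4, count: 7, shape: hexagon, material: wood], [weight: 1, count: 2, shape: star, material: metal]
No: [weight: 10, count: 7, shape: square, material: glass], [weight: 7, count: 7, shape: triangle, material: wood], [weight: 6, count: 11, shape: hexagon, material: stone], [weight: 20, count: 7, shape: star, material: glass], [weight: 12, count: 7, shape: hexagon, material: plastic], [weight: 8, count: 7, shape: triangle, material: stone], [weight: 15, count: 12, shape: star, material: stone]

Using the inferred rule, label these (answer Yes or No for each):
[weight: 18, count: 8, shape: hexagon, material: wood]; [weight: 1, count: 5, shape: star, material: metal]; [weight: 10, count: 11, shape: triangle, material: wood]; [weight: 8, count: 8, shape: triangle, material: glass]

No, Yes, No, No

The classifier is using: weight ≤ 4.
No: [weight: 18, count: 8, shape: hexagon, material: wood], since weight = 18. Yes: [weight: 1, count: 5, shape: star, material: metal], since weight = 1. No: [weight: 10, count: 11, shape: triangle, material: wood], since weight = 10. No: [weight: 8, count: 8, shape: triangle, material: glass], since weight = 8.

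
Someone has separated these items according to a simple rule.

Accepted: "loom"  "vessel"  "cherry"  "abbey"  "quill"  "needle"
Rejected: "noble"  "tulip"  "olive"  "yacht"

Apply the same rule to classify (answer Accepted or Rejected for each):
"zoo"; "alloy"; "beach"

Rule: has a double letter. This holds for each 'Accepted' example and fails for each 'Rejected' one.
"zoo": 'oo' doubled — satisfies this, so Accepted.
"alloy": 'll' doubled — satisfies this, so Accepted.
"beach": no doubled letter — doesn't qualify, so Rejected.

Accepted, Accepted, Rejected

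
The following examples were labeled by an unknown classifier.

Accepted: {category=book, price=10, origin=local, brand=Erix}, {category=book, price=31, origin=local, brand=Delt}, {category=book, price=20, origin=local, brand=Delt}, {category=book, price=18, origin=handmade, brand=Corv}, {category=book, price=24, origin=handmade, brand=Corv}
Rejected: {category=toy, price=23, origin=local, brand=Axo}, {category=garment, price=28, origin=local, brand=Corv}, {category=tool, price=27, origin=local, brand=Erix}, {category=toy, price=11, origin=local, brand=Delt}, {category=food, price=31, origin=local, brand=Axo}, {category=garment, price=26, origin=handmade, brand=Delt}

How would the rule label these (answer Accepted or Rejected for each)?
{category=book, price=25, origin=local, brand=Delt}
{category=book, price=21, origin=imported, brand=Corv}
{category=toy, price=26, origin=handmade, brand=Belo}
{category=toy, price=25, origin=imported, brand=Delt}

Accepted, Accepted, Rejected, Rejected

The common property of the 'Accepted' items is: category is book. No 'Rejected' item has it.
{category=book, price=25, origin=local, brand=Delt}: category is book — passes, so Accepted. {category=book, price=21, origin=imported, brand=Corv}: category is book — passes, so Accepted. {category=toy, price=26, origin=handmade, brand=Belo}: category is toy — doesn't qualify, so Rejected. {category=toy, price=25, origin=imported, brand=Delt}: category is toy — doesn't qualify, so Rejected.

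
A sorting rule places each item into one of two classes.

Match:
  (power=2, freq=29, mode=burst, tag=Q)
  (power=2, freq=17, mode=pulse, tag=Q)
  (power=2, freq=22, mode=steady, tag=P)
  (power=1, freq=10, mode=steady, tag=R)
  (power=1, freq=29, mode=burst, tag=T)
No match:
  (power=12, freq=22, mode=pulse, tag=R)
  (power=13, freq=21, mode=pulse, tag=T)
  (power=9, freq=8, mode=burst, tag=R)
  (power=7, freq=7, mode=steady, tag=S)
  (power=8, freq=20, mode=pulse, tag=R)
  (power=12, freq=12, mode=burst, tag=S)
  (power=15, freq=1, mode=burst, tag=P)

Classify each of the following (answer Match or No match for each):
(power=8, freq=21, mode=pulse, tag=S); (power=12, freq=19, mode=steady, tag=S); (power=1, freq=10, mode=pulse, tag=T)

No match, No match, Match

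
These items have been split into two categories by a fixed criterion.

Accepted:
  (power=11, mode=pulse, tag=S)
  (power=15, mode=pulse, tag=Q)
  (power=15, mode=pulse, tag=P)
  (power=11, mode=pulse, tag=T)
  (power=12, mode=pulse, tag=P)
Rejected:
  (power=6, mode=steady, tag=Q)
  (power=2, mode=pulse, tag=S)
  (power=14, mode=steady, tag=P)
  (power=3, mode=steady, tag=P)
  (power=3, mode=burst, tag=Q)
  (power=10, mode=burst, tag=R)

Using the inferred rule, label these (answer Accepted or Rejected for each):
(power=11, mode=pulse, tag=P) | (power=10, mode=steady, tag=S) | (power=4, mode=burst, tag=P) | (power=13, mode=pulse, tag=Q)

Accepted, Rejected, Rejected, Accepted

The classifier is using: mode is pulse AND power ≥ 3.
(power=11, mode=pulse, tag=P): mode is pulse, power = 11, qualifies → Accepted.
(power=10, mode=steady, tag=S): mode is steady, power = 10, does not pass → Rejected.
(power=4, mode=burst, tag=P): mode is burst, power = 4, does not pass → Rejected.
(power=13, mode=pulse, tag=Q): mode is pulse, power = 13, qualifies → Accepted.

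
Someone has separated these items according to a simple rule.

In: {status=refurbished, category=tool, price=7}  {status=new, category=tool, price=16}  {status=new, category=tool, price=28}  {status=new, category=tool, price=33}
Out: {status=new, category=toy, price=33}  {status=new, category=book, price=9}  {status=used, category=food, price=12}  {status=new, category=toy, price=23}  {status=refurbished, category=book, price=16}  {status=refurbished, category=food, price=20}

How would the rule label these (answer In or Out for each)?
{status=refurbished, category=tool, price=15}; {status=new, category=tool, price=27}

In, In

A rule that fits every label: category is tool — true of each 'In' example, false of each 'Out' one.
{status=refurbished, category=tool, price=15} — category is tool, hence In.
{status=new, category=tool, price=27} — category is tool, hence In.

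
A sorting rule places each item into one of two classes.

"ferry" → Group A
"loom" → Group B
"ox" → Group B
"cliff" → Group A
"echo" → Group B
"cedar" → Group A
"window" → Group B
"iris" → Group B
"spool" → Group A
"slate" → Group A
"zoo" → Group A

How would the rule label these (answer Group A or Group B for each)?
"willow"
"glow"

Looking at the examples, the only property every 'Group A' case has and every 'Group B' case lacks is: odd length.
"willow" — length 6, hence Group B.
"glow" — length 4, hence Group B.

Group B, Group B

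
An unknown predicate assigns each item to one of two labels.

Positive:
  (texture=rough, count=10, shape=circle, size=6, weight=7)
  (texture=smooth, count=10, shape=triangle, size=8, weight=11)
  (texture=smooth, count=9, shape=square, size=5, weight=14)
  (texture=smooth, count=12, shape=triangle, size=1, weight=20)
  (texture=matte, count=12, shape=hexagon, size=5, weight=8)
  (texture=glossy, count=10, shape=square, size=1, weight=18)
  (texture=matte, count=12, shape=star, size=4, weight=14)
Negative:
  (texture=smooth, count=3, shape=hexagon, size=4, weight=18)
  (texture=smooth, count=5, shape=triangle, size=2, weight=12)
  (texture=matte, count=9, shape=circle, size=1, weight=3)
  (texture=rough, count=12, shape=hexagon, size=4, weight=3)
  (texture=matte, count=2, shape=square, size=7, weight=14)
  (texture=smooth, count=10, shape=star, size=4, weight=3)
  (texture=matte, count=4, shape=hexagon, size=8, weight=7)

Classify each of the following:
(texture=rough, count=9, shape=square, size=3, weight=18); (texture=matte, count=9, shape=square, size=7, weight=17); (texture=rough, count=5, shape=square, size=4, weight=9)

The common property of the 'Positive' items is: count ≥ 9 AND weight ≥ 7. No 'Negative' item has it.
(texture=rough, count=9, shape=square, size=3, weight=18): Positive (count = 9, weight = 18). (texture=matte, count=9, shape=square, size=7, weight=17): Positive (count = 9, weight = 17). (texture=rough, count=5, shape=square, size=4, weight=9): Negative (count = 5, weight = 9).

Positive, Positive, Negative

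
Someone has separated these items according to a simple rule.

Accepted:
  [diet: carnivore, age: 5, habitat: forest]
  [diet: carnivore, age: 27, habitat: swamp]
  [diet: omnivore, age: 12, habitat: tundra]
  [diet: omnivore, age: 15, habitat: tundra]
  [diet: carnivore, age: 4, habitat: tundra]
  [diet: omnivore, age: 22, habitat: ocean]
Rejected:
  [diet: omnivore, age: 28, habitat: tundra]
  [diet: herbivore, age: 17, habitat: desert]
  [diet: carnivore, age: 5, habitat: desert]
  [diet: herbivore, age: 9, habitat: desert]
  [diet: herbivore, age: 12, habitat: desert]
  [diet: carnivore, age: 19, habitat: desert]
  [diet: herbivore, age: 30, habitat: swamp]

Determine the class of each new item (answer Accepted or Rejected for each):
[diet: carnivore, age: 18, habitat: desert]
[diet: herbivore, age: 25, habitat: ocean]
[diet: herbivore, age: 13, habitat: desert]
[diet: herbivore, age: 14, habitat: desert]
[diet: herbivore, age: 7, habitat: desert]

Rejected, Accepted, Rejected, Rejected, Rejected

Every 'Accepted' example satisfies: habitat is not desert AND age ≤ 27. None of the 'Rejected' examples do.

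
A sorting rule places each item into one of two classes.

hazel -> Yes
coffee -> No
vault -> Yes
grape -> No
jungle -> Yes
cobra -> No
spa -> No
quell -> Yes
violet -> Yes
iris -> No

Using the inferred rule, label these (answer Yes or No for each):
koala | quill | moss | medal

Yes, Yes, No, Yes

The simplest hypothesis consistent with all the labels is: contains 'l'.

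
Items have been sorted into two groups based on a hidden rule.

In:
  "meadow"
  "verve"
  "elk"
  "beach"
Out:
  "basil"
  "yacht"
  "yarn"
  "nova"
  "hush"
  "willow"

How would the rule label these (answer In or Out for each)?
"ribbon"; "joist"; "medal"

Out, Out, In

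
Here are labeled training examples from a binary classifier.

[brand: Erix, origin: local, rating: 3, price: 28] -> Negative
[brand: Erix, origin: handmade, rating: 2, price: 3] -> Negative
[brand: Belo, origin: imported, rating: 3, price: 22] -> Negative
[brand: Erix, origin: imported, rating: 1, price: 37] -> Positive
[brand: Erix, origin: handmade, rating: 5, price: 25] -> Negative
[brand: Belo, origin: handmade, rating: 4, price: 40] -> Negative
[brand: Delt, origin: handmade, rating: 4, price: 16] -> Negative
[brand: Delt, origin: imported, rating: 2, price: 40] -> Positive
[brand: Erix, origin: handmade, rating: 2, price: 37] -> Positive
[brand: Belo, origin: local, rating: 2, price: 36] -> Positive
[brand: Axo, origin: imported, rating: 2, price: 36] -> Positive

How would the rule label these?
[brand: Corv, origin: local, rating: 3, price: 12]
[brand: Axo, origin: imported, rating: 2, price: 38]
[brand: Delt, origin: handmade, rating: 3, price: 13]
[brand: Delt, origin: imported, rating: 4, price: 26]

Negative, Positive, Negative, Negative

All 'Positive' examples share one property — price ≥ 16 AND rating ≤ 2 — and every 'Negative' example lacks it.
[brand: Corv, origin: local, rating: 3, price: 12]: price = 12, rating = 3, doesn't qualify → Negative. [brand: Axo, origin: imported, rating: 2, price: 38]: price = 38, rating = 2, passes → Positive. [brand: Delt, origin: handmade, rating: 3, price: 13]: price = 13, rating = 3, doesn't qualify → Negative. [brand: Delt, origin: imported, rating: 4, price: 26]: price = 26, rating = 4, doesn't qualify → Negative.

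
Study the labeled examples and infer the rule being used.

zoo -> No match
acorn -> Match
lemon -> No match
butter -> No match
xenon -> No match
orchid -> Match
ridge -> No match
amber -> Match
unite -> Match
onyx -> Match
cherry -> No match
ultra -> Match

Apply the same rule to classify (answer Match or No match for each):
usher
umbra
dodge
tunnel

Match, Match, No match, No match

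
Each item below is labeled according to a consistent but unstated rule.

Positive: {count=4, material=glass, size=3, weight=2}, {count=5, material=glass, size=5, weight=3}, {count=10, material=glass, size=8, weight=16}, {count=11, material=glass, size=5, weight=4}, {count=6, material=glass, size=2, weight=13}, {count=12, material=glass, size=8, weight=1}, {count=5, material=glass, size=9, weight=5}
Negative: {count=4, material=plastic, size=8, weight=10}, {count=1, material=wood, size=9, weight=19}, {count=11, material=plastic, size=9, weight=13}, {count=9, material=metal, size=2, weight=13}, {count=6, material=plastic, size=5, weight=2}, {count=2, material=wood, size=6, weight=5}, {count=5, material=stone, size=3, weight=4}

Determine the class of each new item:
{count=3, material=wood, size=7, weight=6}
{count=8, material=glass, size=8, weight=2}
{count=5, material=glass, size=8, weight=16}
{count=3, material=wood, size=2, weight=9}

The rule appears to be: material is glass.

Negative, Positive, Positive, Negative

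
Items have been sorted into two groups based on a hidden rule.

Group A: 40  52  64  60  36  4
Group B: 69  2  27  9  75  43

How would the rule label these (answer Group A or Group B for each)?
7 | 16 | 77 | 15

Group B, Group A, Group B, Group B

The classifier is using: multiple of 4.
Group B: 7, since 7 = 4·1 + 3.
Group A: 16, since 16 = 4·4.
Group B: 77, since 77 = 4·19 + 1.
Group B: 15, since 15 = 4·3 + 3.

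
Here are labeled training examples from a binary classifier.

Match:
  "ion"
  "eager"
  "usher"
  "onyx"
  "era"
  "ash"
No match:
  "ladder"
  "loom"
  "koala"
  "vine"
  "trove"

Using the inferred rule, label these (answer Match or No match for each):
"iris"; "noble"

The distinguishing property — starts with a vowel — holds for all the 'Match' cases and none of the 'No match' cases.
"iris" — starts with 'i', hence Match. "noble" — starts with 'n', hence No match.

Match, No match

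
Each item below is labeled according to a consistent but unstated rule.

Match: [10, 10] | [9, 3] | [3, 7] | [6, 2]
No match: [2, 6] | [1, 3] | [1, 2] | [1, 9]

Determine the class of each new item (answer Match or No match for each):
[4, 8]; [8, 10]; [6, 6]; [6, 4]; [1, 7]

Match, Match, Match, Match, No match

Every 'Match' example satisfies: first ≥ 3. None of the 'No match' examples do.
[4, 8]: first 4, qualifies → Match.
[8, 10]: first 8, qualifies → Match.
[6, 6]: first 6, qualifies → Match.
[6, 4]: first 6, qualifies → Match.
[1, 7]: first 1, does not pass → No match.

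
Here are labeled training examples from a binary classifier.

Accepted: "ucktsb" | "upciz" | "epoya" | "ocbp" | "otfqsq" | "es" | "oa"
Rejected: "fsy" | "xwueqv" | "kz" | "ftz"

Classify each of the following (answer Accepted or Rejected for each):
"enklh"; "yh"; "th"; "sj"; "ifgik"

Accepted, Rejected, Rejected, Rejected, Accepted

The common property of the 'Accepted' items is: starts with a vowel. No 'Rejected' item has it.
Accepted: "enklh", since starts with 'e'. Rejected: "yh", since starts with 'y'. Rejected: "th", since starts with 't'. Rejected: "sj", since starts with 's'. Accepted: "ifgik", since starts with 'i'.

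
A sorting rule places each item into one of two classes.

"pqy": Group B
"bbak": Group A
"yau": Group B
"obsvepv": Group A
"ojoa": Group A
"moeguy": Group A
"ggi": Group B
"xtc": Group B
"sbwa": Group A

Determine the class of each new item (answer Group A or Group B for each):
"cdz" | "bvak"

The rule appears to be: length ≥ 4.

Group B, Group A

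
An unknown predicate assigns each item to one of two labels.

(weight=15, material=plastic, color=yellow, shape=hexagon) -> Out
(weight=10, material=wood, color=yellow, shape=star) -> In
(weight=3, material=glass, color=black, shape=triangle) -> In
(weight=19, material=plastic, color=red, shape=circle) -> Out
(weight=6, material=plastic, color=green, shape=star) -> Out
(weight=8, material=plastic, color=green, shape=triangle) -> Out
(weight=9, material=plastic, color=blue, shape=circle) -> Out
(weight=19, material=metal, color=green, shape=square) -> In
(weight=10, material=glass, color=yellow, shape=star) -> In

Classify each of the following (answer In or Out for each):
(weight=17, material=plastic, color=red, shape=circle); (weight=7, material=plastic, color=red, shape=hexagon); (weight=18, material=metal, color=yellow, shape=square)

Out, Out, In

The classifier is using: material is not plastic.
Out: (weight=17, material=plastic, color=red, shape=circle), since material is plastic.
Out: (weight=7, material=plastic, color=red, shape=hexagon), since material is plastic.
In: (weight=18, material=metal, color=yellow, shape=square), since material is metal.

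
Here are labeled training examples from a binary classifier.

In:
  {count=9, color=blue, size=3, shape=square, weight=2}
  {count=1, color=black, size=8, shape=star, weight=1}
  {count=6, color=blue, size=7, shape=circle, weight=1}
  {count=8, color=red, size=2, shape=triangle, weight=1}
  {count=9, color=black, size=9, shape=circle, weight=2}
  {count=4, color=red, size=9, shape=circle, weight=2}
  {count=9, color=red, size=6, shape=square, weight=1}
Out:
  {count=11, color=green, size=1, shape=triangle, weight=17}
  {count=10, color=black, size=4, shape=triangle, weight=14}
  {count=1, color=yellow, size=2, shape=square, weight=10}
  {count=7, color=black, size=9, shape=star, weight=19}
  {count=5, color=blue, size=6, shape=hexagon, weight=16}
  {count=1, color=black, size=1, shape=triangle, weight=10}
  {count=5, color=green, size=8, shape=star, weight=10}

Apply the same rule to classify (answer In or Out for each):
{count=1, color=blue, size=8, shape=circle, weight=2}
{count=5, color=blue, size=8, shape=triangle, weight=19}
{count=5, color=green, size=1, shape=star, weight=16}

In, Out, Out

The simplest hypothesis consistent with all the labels is: weight ≤ 2.
{count=1, color=blue, size=8, shape=circle, weight=2}: In (weight = 2).
{count=5, color=blue, size=8, shape=triangle, weight=19}: Out (weight = 19).
{count=5, color=green, size=1, shape=star, weight=16}: Out (weight = 16).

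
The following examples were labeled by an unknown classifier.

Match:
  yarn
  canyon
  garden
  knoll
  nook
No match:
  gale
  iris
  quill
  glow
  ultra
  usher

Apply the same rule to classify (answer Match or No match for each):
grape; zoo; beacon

All 'Match' examples share one property — contains 'n' — and every 'No match' example lacks it.
grape → no 'n' → No match.
zoo → no 'n' → No match.
beacon → has 'n' → Match.

No match, No match, Match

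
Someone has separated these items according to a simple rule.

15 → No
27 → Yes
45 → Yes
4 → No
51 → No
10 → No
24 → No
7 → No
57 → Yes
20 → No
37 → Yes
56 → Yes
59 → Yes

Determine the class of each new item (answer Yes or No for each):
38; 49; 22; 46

The rule appears to be: digit sum ≥ 8.
38: digit sum 3+8 = 11 — has this property, so Yes. 49: digit sum 4+9 = 13 — has this property, so Yes. 22: digit sum 2+2 = 4 — doesn't match, so No. 46: digit sum 4+6 = 10 — has this property, so Yes.

Yes, Yes, No, Yes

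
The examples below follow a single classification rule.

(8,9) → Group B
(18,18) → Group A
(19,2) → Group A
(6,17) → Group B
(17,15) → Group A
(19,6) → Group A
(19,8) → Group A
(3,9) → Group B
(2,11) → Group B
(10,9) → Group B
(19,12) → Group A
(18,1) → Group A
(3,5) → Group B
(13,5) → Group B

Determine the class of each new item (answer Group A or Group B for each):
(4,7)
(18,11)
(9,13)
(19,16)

Group B, Group A, Group B, Group A

'Group A' ⟺ first ≥ 15.
Group B: (4,7), since first 4. Group A: (18,11), since first 18. Group B: (9,13), since first 9. Group A: (19,16), since first 19.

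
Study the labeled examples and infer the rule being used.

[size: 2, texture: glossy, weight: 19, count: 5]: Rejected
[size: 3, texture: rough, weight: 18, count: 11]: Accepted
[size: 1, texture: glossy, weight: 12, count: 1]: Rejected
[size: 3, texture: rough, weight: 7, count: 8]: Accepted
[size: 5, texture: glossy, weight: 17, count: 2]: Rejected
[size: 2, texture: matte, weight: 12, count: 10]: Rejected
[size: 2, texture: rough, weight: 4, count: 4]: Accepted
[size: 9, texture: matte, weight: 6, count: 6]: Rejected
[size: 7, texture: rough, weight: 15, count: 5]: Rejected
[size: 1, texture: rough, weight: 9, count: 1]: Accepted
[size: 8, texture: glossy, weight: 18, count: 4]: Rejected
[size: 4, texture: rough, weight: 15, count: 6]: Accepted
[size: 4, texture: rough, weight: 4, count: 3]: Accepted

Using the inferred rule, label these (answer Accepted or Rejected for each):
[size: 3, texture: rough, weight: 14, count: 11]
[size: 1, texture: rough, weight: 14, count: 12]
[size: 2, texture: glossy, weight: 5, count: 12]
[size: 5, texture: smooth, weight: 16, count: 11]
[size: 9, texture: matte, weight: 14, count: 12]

'Accepted' ⟺ texture is rough AND size ≤ 4.
[size: 3, texture: rough, weight: 14, count: 11] — texture is rough, size = 3, hence Accepted. [size: 1, texture: rough, weight: 14, count: 12] — texture is rough, size = 1, hence Accepted. [size: 2, texture: glossy, weight: 5, count: 12] — texture is glossy, size = 2, hence Rejected. [size: 5, texture: smooth, weight: 16, count: 11] — texture is smooth, size = 5, hence Rejected. [size: 9, texture: matte, weight: 14, count: 12] — texture is matte, size = 9, hence Rejected.

Accepted, Accepted, Rejected, Rejected, Rejected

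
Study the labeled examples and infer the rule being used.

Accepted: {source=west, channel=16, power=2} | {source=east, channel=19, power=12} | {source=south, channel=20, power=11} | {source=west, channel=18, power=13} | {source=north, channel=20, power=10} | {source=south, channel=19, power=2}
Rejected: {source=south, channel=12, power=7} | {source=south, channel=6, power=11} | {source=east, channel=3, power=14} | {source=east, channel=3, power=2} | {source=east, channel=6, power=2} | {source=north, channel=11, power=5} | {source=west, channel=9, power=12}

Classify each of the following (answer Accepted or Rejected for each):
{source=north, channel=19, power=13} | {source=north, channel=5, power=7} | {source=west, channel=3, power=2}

Accepted, Rejected, Rejected

The simplest hypothesis consistent with all the labels is: channel ≥ 16.
{source=north, channel=19, power=13} — channel = 19, hence Accepted. {source=north, channel=5, power=7} — channel = 5, hence Rejected. {source=west, channel=3, power=2} — channel = 3, hence Rejected.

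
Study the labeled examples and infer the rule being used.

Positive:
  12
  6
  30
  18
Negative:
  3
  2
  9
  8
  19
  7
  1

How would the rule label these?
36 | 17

The classifier is using: multiple of 6.
Positive: 36, since 36 = 6·6.
Negative: 17, since 17 = 6·2 + 5.

Positive, Negative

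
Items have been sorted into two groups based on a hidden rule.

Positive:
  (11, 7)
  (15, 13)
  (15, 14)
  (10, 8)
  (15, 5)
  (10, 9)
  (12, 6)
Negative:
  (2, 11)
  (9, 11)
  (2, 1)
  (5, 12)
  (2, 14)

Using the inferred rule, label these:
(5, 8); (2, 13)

Negative, Negative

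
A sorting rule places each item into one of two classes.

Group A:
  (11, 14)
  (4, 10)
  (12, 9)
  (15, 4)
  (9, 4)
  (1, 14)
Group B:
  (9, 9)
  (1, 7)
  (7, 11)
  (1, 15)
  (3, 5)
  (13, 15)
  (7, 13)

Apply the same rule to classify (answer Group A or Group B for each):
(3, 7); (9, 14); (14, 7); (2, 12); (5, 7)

Group B, Group A, Group A, Group A, Group B

'Group A' ⟺ product is even.
(3, 7): Group B (3·7 = 21).
(9, 14): Group A (9·14 = 126).
(14, 7): Group A (14·7 = 98).
(2, 12): Group A (2·12 = 24).
(5, 7): Group B (5·7 = 35).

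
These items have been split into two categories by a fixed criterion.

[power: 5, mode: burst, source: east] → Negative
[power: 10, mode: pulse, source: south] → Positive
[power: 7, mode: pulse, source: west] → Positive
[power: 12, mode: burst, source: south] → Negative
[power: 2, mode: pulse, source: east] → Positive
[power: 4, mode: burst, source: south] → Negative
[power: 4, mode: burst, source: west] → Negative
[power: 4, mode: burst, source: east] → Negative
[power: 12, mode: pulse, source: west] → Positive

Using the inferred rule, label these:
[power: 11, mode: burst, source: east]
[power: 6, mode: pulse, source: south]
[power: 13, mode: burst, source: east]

Negative, Positive, Negative

Every 'Positive' example satisfies: mode is pulse. None of the 'Negative' examples do.
[power: 11, mode: burst, source: east] — mode is burst, hence Negative.
[power: 6, mode: pulse, source: south] — mode is pulse, hence Positive.
[power: 13, mode: burst, source: east] — mode is burst, hence Negative.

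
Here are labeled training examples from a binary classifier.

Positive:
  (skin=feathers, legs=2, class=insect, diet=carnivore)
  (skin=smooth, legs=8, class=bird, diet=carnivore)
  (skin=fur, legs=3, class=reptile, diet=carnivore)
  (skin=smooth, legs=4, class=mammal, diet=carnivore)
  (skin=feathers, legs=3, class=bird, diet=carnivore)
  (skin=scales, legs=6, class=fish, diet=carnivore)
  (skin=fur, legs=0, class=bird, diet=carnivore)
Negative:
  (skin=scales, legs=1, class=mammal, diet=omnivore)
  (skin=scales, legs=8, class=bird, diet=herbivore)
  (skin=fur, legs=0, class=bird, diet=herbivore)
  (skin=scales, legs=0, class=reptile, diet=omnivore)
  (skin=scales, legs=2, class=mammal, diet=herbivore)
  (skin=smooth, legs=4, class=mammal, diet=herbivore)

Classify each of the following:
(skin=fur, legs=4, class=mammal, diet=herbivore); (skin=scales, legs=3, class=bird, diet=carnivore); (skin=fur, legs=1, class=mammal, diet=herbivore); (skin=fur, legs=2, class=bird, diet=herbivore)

A rule that fits every label: diet is carnivore — true of each 'Positive' example, false of each 'Negative' one.
(skin=fur, legs=4, class=mammal, diet=herbivore): diet is herbivore, does not fit → Negative.
(skin=scales, legs=3, class=bird, diet=carnivore): diet is carnivore, qualifies → Positive.
(skin=fur, legs=1, class=mammal, diet=herbivore): diet is herbivore, does not fit → Negative.
(skin=fur, legs=2, class=bird, diet=herbivore): diet is herbivore, does not fit → Negative.

Negative, Positive, Negative, Negative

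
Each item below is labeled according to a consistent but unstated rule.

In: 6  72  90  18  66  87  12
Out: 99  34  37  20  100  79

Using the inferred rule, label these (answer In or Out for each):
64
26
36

Rule: multiple of 3 AND at most 90. This holds for each 'In' example and fails for each 'Out' one.
64: 64 = 3·21 + 1, 64 ≤ 90 — lacks this property, so Out. 26: 26 = 3·8 + 2, 26 ≤ 90 — lacks this property, so Out. 36: 36 = 3·12, 36 ≤ 90 — passes, so In.

Out, Out, In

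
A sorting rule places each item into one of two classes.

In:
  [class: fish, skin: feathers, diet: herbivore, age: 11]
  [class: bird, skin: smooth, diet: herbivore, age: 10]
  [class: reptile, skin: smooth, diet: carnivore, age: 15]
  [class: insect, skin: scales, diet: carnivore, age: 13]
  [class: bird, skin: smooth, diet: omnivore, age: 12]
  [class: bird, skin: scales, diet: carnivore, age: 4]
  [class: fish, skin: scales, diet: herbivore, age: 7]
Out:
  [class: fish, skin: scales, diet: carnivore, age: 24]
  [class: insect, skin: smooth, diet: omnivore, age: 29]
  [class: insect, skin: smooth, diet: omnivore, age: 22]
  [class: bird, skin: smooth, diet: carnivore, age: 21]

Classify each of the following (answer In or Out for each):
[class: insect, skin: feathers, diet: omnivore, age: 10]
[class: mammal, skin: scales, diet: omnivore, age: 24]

In, Out

Every 'In' example satisfies: age ≤ 15. None of the 'Out' examples do.
[class: insect, skin: feathers, diet: omnivore, age: 10] — age = 10, hence In.
[class: mammal, skin: scales, diet: omnivore, age: 24] — age = 24, hence Out.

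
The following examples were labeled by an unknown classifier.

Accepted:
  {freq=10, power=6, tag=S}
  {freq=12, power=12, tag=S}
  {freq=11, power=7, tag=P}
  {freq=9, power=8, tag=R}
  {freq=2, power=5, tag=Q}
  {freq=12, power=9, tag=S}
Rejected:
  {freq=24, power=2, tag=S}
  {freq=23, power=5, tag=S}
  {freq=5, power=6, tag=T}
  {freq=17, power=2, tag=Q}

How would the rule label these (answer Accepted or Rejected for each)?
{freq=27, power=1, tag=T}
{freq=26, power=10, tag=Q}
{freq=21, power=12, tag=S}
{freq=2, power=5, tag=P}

All 'Accepted' examples share one property — freq ≠ 5 AND freq ≤ 12 — and every 'Rejected' example lacks it.

Rejected, Rejected, Rejected, Accepted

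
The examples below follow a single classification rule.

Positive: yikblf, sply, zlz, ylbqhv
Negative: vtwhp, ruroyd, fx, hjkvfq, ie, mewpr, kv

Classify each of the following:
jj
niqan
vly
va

Negative, Negative, Positive, Negative

The classifier is using: contains 'l'.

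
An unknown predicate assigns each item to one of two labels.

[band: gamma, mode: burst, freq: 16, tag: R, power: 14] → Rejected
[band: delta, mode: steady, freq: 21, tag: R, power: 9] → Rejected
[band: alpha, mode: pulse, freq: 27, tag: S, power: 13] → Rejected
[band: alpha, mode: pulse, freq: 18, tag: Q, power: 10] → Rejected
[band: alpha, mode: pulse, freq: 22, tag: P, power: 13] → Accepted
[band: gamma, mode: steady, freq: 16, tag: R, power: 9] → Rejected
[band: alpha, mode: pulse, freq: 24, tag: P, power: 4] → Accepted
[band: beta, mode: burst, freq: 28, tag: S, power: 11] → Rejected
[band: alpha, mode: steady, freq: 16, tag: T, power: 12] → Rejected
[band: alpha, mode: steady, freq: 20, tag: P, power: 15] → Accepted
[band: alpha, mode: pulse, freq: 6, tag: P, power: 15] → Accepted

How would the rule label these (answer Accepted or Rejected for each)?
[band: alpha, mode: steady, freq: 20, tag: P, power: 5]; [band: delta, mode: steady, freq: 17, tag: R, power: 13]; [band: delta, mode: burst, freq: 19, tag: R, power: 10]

Accepted, Rejected, Rejected

The simplest hypothesis consistent with all the labels is: tag is P.
[band: alpha, mode: steady, freq: 20, tag: P, power: 5]: tag is P — matches, so Accepted.
[band: delta, mode: steady, freq: 17, tag: R, power: 13]: tag is R — lacks this property, so Rejected.
[band: delta, mode: burst, freq: 19, tag: R, power: 10]: tag is R — lacks this property, so Rejected.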